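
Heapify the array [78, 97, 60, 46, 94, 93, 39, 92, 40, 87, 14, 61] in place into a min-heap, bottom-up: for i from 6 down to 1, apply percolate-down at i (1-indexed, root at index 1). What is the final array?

[14, 40, 39, 46, 87, 61, 60, 92, 78, 97, 94, 93]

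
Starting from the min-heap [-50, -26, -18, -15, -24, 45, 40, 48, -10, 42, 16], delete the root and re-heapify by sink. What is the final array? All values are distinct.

[-26, -24, -18, -15, 16, 45, 40, 48, -10, 42]

remove root -50; move last element 16 to root → [16, -26, -18, -15, -24, 45, 40, 48, -10, 42]
16 vs smaller child -26 at index 1, swap → [-26, 16, -18, -15, -24, 45, 40, 48, -10, 42]
16 vs smaller child -24 at index 4, swap → [-26, -24, -18, -15, 16, 45, 40, 48, -10, 42]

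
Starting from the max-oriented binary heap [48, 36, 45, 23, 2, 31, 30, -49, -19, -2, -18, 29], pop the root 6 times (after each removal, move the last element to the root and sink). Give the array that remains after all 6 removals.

extract-max #1 returns 48:
  remove root 48; move last element 29 to root → [29, 36, 45, 23, 2, 31, 30, -49, -19, -2, -18]
  29 vs larger child 45 at index 2, swap → [45, 36, 29, 23, 2, 31, 30, -49, -19, -2, -18]
  29 vs larger child 31 at index 5, swap → [45, 36, 31, 23, 2, 29, 30, -49, -19, -2, -18]
extract-max #2 returns 45:
  remove root 45; move last element -18 to root → [-18, 36, 31, 23, 2, 29, 30, -49, -19, -2]
  -18 vs larger child 36 at index 1, swap → [36, -18, 31, 23, 2, 29, 30, -49, -19, -2]
  -18 vs larger child 23 at index 3, swap → [36, 23, 31, -18, 2, 29, 30, -49, -19, -2]
extract-max #3 returns 36:
  remove root 36; move last element -2 to root → [-2, 23, 31, -18, 2, 29, 30, -49, -19]
  -2 vs larger child 31 at index 2, swap → [31, 23, -2, -18, 2, 29, 30, -49, -19]
  -2 vs larger child 30 at index 6, swap → [31, 23, 30, -18, 2, 29, -2, -49, -19]
extract-max #4 returns 31:
  remove root 31; move last element -19 to root → [-19, 23, 30, -18, 2, 29, -2, -49]
  -19 vs larger child 30 at index 2, swap → [30, 23, -19, -18, 2, 29, -2, -49]
  -19 vs larger child 29 at index 5, swap → [30, 23, 29, -18, 2, -19, -2, -49]
extract-max #5 returns 30:
  remove root 30; move last element -49 to root → [-49, 23, 29, -18, 2, -19, -2]
  -49 vs larger child 29 at index 2, swap → [29, 23, -49, -18, 2, -19, -2]
  -49 vs larger child -2 at index 6, swap → [29, 23, -2, -18, 2, -19, -49]
extract-max #6 returns 29:
  remove root 29; move last element -49 to root → [-49, 23, -2, -18, 2, -19]
  -49 vs larger child 23 at index 1, swap → [23, -49, -2, -18, 2, -19]
  -49 vs larger child 2 at index 4, swap → [23, 2, -2, -18, -49, -19]

[23, 2, -2, -18, -49, -19]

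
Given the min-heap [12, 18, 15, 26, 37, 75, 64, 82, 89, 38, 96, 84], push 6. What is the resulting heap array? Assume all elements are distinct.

[6, 18, 12, 26, 37, 15, 64, 82, 89, 38, 96, 84, 75]

append 6 at index 12 → [12, 18, 15, 26, 37, 75, 64, 82, 89, 38, 96, 84, 6]
6 < parent 75 at index 5, swap → [12, 18, 15, 26, 37, 6, 64, 82, 89, 38, 96, 84, 75]
6 < parent 15 at index 2, swap → [12, 18, 6, 26, 37, 15, 64, 82, 89, 38, 96, 84, 75]
6 < parent 12 at index 0, swap → [6, 18, 12, 26, 37, 15, 64, 82, 89, 38, 96, 84, 75]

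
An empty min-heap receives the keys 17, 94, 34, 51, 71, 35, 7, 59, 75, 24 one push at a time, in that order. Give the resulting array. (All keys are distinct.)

[7, 24, 17, 59, 51, 35, 34, 94, 75, 71]

Insert 17:
  append 17 at index 0 → [17] (no swap needed)
Insert 94:
  append 94 at index 1 → [17, 94] (no swap needed)
Insert 34:
  append 34 at index 2 → [17, 94, 34] (no swap needed)
Insert 51:
  append 51 at index 3 → [17, 94, 34, 51]
  51 < parent 94 at index 1, swap → [17, 51, 34, 94]
Insert 71:
  append 71 at index 4 → [17, 51, 34, 94, 71] (no swap needed)
Insert 35:
  append 35 at index 5 → [17, 51, 34, 94, 71, 35] (no swap needed)
Insert 7:
  append 7 at index 6 → [17, 51, 34, 94, 71, 35, 7]
  7 < parent 34 at index 2, swap → [17, 51, 7, 94, 71, 35, 34]
  7 < parent 17 at index 0, swap → [7, 51, 17, 94, 71, 35, 34]
Insert 59:
  append 59 at index 7 → [7, 51, 17, 94, 71, 35, 34, 59]
  59 < parent 94 at index 3, swap → [7, 51, 17, 59, 71, 35, 34, 94]
Insert 75:
  append 75 at index 8 → [7, 51, 17, 59, 71, 35, 34, 94, 75] (no swap needed)
Insert 24:
  append 24 at index 9 → [7, 51, 17, 59, 71, 35, 34, 94, 75, 24]
  24 < parent 71 at index 4, swap → [7, 51, 17, 59, 24, 35, 34, 94, 75, 71]
  24 < parent 51 at index 1, swap → [7, 24, 17, 59, 51, 35, 34, 94, 75, 71]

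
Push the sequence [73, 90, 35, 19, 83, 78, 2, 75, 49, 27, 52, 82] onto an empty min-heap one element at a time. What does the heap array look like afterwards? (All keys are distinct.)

[2, 27, 19, 49, 35, 78, 73, 90, 75, 83, 52, 82]

Insert 73:
  append 73 at index 0 → [73] (no swap needed)
Insert 90:
  append 90 at index 1 → [73, 90] (no swap needed)
Insert 35:
  append 35 at index 2 → [73, 90, 35]
  35 < parent 73 at index 0, swap → [35, 90, 73]
Insert 19:
  append 19 at index 3 → [35, 90, 73, 19]
  19 < parent 90 at index 1, swap → [35, 19, 73, 90]
  19 < parent 35 at index 0, swap → [19, 35, 73, 90]
Insert 83:
  append 83 at index 4 → [19, 35, 73, 90, 83] (no swap needed)
Insert 78:
  append 78 at index 5 → [19, 35, 73, 90, 83, 78] (no swap needed)
Insert 2:
  append 2 at index 6 → [19, 35, 73, 90, 83, 78, 2]
  2 < parent 73 at index 2, swap → [19, 35, 2, 90, 83, 78, 73]
  2 < parent 19 at index 0, swap → [2, 35, 19, 90, 83, 78, 73]
Insert 75:
  append 75 at index 7 → [2, 35, 19, 90, 83, 78, 73, 75]
  75 < parent 90 at index 3, swap → [2, 35, 19, 75, 83, 78, 73, 90]
Insert 49:
  append 49 at index 8 → [2, 35, 19, 75, 83, 78, 73, 90, 49]
  49 < parent 75 at index 3, swap → [2, 35, 19, 49, 83, 78, 73, 90, 75]
Insert 27:
  append 27 at index 9 → [2, 35, 19, 49, 83, 78, 73, 90, 75, 27]
  27 < parent 83 at index 4, swap → [2, 35, 19, 49, 27, 78, 73, 90, 75, 83]
  27 < parent 35 at index 1, swap → [2, 27, 19, 49, 35, 78, 73, 90, 75, 83]
Insert 52:
  append 52 at index 10 → [2, 27, 19, 49, 35, 78, 73, 90, 75, 83, 52] (no swap needed)
Insert 82:
  append 82 at index 11 → [2, 27, 19, 49, 35, 78, 73, 90, 75, 83, 52, 82] (no swap needed)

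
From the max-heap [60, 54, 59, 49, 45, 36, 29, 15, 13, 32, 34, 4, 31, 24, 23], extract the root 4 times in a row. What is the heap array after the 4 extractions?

[45, 34, 36, 24, 32, 31, 29, 15, 13, 4, 23]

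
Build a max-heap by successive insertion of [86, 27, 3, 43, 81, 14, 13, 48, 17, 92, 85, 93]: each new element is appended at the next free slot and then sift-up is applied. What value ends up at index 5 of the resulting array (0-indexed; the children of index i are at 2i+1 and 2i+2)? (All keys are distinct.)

Insert 86:
  append 86 at index 0 → [86] (no swap needed)
Insert 27:
  append 27 at index 1 → [86, 27] (no swap needed)
Insert 3:
  append 3 at index 2 → [86, 27, 3] (no swap needed)
Insert 43:
  append 43 at index 3 → [86, 27, 3, 43]
  43 > parent 27 at index 1, swap → [86, 43, 3, 27]
Insert 81:
  append 81 at index 4 → [86, 43, 3, 27, 81]
  81 > parent 43 at index 1, swap → [86, 81, 3, 27, 43]
Insert 14:
  append 14 at index 5 → [86, 81, 3, 27, 43, 14]
  14 > parent 3 at index 2, swap → [86, 81, 14, 27, 43, 3]
Insert 13:
  append 13 at index 6 → [86, 81, 14, 27, 43, 3, 13] (no swap needed)
Insert 48:
  append 48 at index 7 → [86, 81, 14, 27, 43, 3, 13, 48]
  48 > parent 27 at index 3, swap → [86, 81, 14, 48, 43, 3, 13, 27]
Insert 17:
  append 17 at index 8 → [86, 81, 14, 48, 43, 3, 13, 27, 17] (no swap needed)
Insert 92:
  append 92 at index 9 → [86, 81, 14, 48, 43, 3, 13, 27, 17, 92]
  92 > parent 43 at index 4, swap → [86, 81, 14, 48, 92, 3, 13, 27, 17, 43]
  92 > parent 81 at index 1, swap → [86, 92, 14, 48, 81, 3, 13, 27, 17, 43]
  92 > parent 86 at index 0, swap → [92, 86, 14, 48, 81, 3, 13, 27, 17, 43]
Insert 85:
  append 85 at index 10 → [92, 86, 14, 48, 81, 3, 13, 27, 17, 43, 85]
  85 > parent 81 at index 4, swap → [92, 86, 14, 48, 85, 3, 13, 27, 17, 43, 81]
Insert 93:
  append 93 at index 11 → [92, 86, 14, 48, 85, 3, 13, 27, 17, 43, 81, 93]
  93 > parent 3 at index 5, swap → [92, 86, 14, 48, 85, 93, 13, 27, 17, 43, 81, 3]
  93 > parent 14 at index 2, swap → [92, 86, 93, 48, 85, 14, 13, 27, 17, 43, 81, 3]
  93 > parent 92 at index 0, swap → [93, 86, 92, 48, 85, 14, 13, 27, 17, 43, 81, 3]
resulting array: [93, 86, 92, 48, 85, 14, 13, 27, 17, 43, 81, 3]

14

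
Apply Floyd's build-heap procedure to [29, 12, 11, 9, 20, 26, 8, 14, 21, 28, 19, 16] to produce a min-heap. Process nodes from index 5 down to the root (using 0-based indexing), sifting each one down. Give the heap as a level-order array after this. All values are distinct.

[8, 9, 11, 12, 19, 16, 29, 14, 21, 28, 20, 26]

sift down from index 5:
  26 vs only child 16 at index 11, swap → [29, 12, 11, 9, 20, 16, 8, 14, 21, 28, 19, 26]
sift down from index 4:
  20 vs smaller child 19 at index 10, swap → [29, 12, 11, 9, 19, 16, 8, 14, 21, 28, 20, 26]
sift down from index 3: already satisfies heap property
sift down from index 2:
  11 vs smaller child 8 at index 6, swap → [29, 12, 8, 9, 19, 16, 11, 14, 21, 28, 20, 26]
sift down from index 1:
  12 vs smaller child 9 at index 3, swap → [29, 9, 8, 12, 19, 16, 11, 14, 21, 28, 20, 26]
sift down from index 0:
  29 vs smaller child 8 at index 2, swap → [8, 9, 29, 12, 19, 16, 11, 14, 21, 28, 20, 26]
  29 vs smaller child 11 at index 6, swap → [8, 9, 11, 12, 19, 16, 29, 14, 21, 28, 20, 26]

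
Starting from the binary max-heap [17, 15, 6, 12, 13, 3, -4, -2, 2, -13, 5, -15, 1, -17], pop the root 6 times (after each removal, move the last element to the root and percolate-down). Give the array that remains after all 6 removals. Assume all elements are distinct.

extract-max #1 returns 17:
  remove root 17; move last element -17 to root → [-17, 15, 6, 12, 13, 3, -4, -2, 2, -13, 5, -15, 1]
  -17 vs larger child 15 at index 1, swap → [15, -17, 6, 12, 13, 3, -4, -2, 2, -13, 5, -15, 1]
  -17 vs larger child 13 at index 4, swap → [15, 13, 6, 12, -17, 3, -4, -2, 2, -13, 5, -15, 1]
  -17 vs larger child 5 at index 10, swap → [15, 13, 6, 12, 5, 3, -4, -2, 2, -13, -17, -15, 1]
extract-max #2 returns 15:
  remove root 15; move last element 1 to root → [1, 13, 6, 12, 5, 3, -4, -2, 2, -13, -17, -15]
  1 vs larger child 13 at index 1, swap → [13, 1, 6, 12, 5, 3, -4, -2, 2, -13, -17, -15]
  1 vs larger child 12 at index 3, swap → [13, 12, 6, 1, 5, 3, -4, -2, 2, -13, -17, -15]
  1 vs larger child 2 at index 8, swap → [13, 12, 6, 2, 5, 3, -4, -2, 1, -13, -17, -15]
extract-max #3 returns 13:
  remove root 13; move last element -15 to root → [-15, 12, 6, 2, 5, 3, -4, -2, 1, -13, -17]
  -15 vs larger child 12 at index 1, swap → [12, -15, 6, 2, 5, 3, -4, -2, 1, -13, -17]
  -15 vs larger child 5 at index 4, swap → [12, 5, 6, 2, -15, 3, -4, -2, 1, -13, -17]
  -15 vs larger child -13 at index 9, swap → [12, 5, 6, 2, -13, 3, -4, -2, 1, -15, -17]
extract-max #4 returns 12:
  remove root 12; move last element -17 to root → [-17, 5, 6, 2, -13, 3, -4, -2, 1, -15]
  -17 vs larger child 6 at index 2, swap → [6, 5, -17, 2, -13, 3, -4, -2, 1, -15]
  -17 vs larger child 3 at index 5, swap → [6, 5, 3, 2, -13, -17, -4, -2, 1, -15]
extract-max #5 returns 6:
  remove root 6; move last element -15 to root → [-15, 5, 3, 2, -13, -17, -4, -2, 1]
  -15 vs larger child 5 at index 1, swap → [5, -15, 3, 2, -13, -17, -4, -2, 1]
  -15 vs larger child 2 at index 3, swap → [5, 2, 3, -15, -13, -17, -4, -2, 1]
  -15 vs larger child 1 at index 8, swap → [5, 2, 3, 1, -13, -17, -4, -2, -15]
extract-max #6 returns 5:
  remove root 5; move last element -15 to root → [-15, 2, 3, 1, -13, -17, -4, -2]
  -15 vs larger child 3 at index 2, swap → [3, 2, -15, 1, -13, -17, -4, -2]
  -15 vs larger child -4 at index 6, swap → [3, 2, -4, 1, -13, -17, -15, -2]

[3, 2, -4, 1, -13, -17, -15, -2]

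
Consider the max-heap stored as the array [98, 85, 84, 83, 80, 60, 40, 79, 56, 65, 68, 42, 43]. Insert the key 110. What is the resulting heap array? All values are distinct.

[110, 85, 98, 83, 80, 60, 84, 79, 56, 65, 68, 42, 43, 40]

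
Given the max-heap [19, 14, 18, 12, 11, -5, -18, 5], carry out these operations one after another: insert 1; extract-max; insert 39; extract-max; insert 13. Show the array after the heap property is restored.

[18, 14, 1, 13, 11, -5, -18, 5, 12]

insert 1:
  append 1 at index 8 → [19, 14, 18, 12, 11, -5, -18, 5, 1] (no swap needed)
extract-max → returns 19:
  remove root 19; move last element 1 to root → [1, 14, 18, 12, 11, -5, -18, 5]
  1 vs larger child 18 at index 2, swap → [18, 14, 1, 12, 11, -5, -18, 5]
insert 39:
  append 39 at index 8 → [18, 14, 1, 12, 11, -5, -18, 5, 39]
  39 > parent 12 at index 3, swap → [18, 14, 1, 39, 11, -5, -18, 5, 12]
  39 > parent 14 at index 1, swap → [18, 39, 1, 14, 11, -5, -18, 5, 12]
  39 > parent 18 at index 0, swap → [39, 18, 1, 14, 11, -5, -18, 5, 12]
extract-max → returns 39:
  remove root 39; move last element 12 to root → [12, 18, 1, 14, 11, -5, -18, 5]
  12 vs larger child 18 at index 1, swap → [18, 12, 1, 14, 11, -5, -18, 5]
  12 vs larger child 14 at index 3, swap → [18, 14, 1, 12, 11, -5, -18, 5]
insert 13:
  append 13 at index 8 → [18, 14, 1, 12, 11, -5, -18, 5, 13]
  13 > parent 12 at index 3, swap → [18, 14, 1, 13, 11, -5, -18, 5, 12]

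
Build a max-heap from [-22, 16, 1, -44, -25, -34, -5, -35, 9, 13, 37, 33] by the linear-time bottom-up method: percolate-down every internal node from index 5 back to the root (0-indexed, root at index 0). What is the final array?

[37, 16, 33, 9, 13, 1, -5, -35, -44, -22, -25, -34]

sift down from index 5:
  -34 vs only child 33 at index 11, swap → [-22, 16, 1, -44, -25, 33, -5, -35, 9, 13, 37, -34]
sift down from index 4:
  -25 vs larger child 37 at index 10, swap → [-22, 16, 1, -44, 37, 33, -5, -35, 9, 13, -25, -34]
sift down from index 3:
  -44 vs larger child 9 at index 8, swap → [-22, 16, 1, 9, 37, 33, -5, -35, -44, 13, -25, -34]
sift down from index 2:
  1 vs larger child 33 at index 5, swap → [-22, 16, 33, 9, 37, 1, -5, -35, -44, 13, -25, -34]
sift down from index 1:
  16 vs larger child 37 at index 4, swap → [-22, 37, 33, 9, 16, 1, -5, -35, -44, 13, -25, -34]
sift down from index 0:
  -22 vs larger child 37 at index 1, swap → [37, -22, 33, 9, 16, 1, -5, -35, -44, 13, -25, -34]
  -22 vs larger child 16 at index 4, swap → [37, 16, 33, 9, -22, 1, -5, -35, -44, 13, -25, -34]
  -22 vs larger child 13 at index 9, swap → [37, 16, 33, 9, 13, 1, -5, -35, -44, -22, -25, -34]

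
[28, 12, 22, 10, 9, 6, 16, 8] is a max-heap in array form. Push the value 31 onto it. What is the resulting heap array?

append 31 at index 8 → [28, 12, 22, 10, 9, 6, 16, 8, 31]
31 > parent 10 at index 3, swap → [28, 12, 22, 31, 9, 6, 16, 8, 10]
31 > parent 12 at index 1, swap → [28, 31, 22, 12, 9, 6, 16, 8, 10]
31 > parent 28 at index 0, swap → [31, 28, 22, 12, 9, 6, 16, 8, 10]

[31, 28, 22, 12, 9, 6, 16, 8, 10]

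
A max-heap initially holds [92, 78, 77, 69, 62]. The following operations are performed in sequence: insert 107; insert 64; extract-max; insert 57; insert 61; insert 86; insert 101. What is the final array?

[101, 92, 77, 78, 86, 64, 57, 61, 69, 62]

insert 107:
  append 107 at index 5 → [92, 78, 77, 69, 62, 107]
  107 > parent 77 at index 2, swap → [92, 78, 107, 69, 62, 77]
  107 > parent 92 at index 0, swap → [107, 78, 92, 69, 62, 77]
insert 64:
  append 64 at index 6 → [107, 78, 92, 69, 62, 77, 64] (no swap needed)
extract-max → returns 107:
  remove root 107; move last element 64 to root → [64, 78, 92, 69, 62, 77]
  64 vs larger child 92 at index 2, swap → [92, 78, 64, 69, 62, 77]
  64 vs only child 77 at index 5, swap → [92, 78, 77, 69, 62, 64]
insert 57:
  append 57 at index 6 → [92, 78, 77, 69, 62, 64, 57] (no swap needed)
insert 61:
  append 61 at index 7 → [92, 78, 77, 69, 62, 64, 57, 61] (no swap needed)
insert 86:
  append 86 at index 8 → [92, 78, 77, 69, 62, 64, 57, 61, 86]
  86 > parent 69 at index 3, swap → [92, 78, 77, 86, 62, 64, 57, 61, 69]
  86 > parent 78 at index 1, swap → [92, 86, 77, 78, 62, 64, 57, 61, 69]
insert 101:
  append 101 at index 9 → [92, 86, 77, 78, 62, 64, 57, 61, 69, 101]
  101 > parent 62 at index 4, swap → [92, 86, 77, 78, 101, 64, 57, 61, 69, 62]
  101 > parent 86 at index 1, swap → [92, 101, 77, 78, 86, 64, 57, 61, 69, 62]
  101 > parent 92 at index 0, swap → [101, 92, 77, 78, 86, 64, 57, 61, 69, 62]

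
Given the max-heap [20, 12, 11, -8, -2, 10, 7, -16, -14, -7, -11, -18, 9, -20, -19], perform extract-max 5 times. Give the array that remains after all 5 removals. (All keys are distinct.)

[7, -2, -11, -8, -7, -18, -20, -16, -14, -19]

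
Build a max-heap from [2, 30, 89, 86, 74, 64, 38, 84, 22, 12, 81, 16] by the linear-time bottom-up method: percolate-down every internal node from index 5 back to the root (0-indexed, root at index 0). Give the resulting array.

[89, 86, 64, 84, 81, 16, 38, 30, 22, 12, 74, 2]

sift down from index 5: already satisfies heap property
sift down from index 4:
  74 vs larger child 81 at index 10, swap → [2, 30, 89, 86, 81, 64, 38, 84, 22, 12, 74, 16]
sift down from index 3: already satisfies heap property
sift down from index 2: already satisfies heap property
sift down from index 1:
  30 vs larger child 86 at index 3, swap → [2, 86, 89, 30, 81, 64, 38, 84, 22, 12, 74, 16]
  30 vs larger child 84 at index 7, swap → [2, 86, 89, 84, 81, 64, 38, 30, 22, 12, 74, 16]
sift down from index 0:
  2 vs larger child 89 at index 2, swap → [89, 86, 2, 84, 81, 64, 38, 30, 22, 12, 74, 16]
  2 vs larger child 64 at index 5, swap → [89, 86, 64, 84, 81, 2, 38, 30, 22, 12, 74, 16]
  2 vs only child 16 at index 11, swap → [89, 86, 64, 84, 81, 16, 38, 30, 22, 12, 74, 2]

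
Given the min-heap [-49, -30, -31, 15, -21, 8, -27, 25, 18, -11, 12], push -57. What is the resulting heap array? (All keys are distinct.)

append -57 at index 11 → [-49, -30, -31, 15, -21, 8, -27, 25, 18, -11, 12, -57]
-57 < parent 8 at index 5, swap → [-49, -30, -31, 15, -21, -57, -27, 25, 18, -11, 12, 8]
-57 < parent -31 at index 2, swap → [-49, -30, -57, 15, -21, -31, -27, 25, 18, -11, 12, 8]
-57 < parent -49 at index 0, swap → [-57, -30, -49, 15, -21, -31, -27, 25, 18, -11, 12, 8]

[-57, -30, -49, 15, -21, -31, -27, 25, 18, -11, 12, 8]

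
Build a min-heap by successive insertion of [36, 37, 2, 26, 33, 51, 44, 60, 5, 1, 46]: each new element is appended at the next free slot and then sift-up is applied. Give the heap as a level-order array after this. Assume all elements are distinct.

[1, 2, 36, 26, 5, 51, 44, 60, 37, 33, 46]

Insert 36:
  append 36 at index 0 → [36] (no swap needed)
Insert 37:
  append 37 at index 1 → [36, 37] (no swap needed)
Insert 2:
  append 2 at index 2 → [36, 37, 2]
  2 < parent 36 at index 0, swap → [2, 37, 36]
Insert 26:
  append 26 at index 3 → [2, 37, 36, 26]
  26 < parent 37 at index 1, swap → [2, 26, 36, 37]
Insert 33:
  append 33 at index 4 → [2, 26, 36, 37, 33] (no swap needed)
Insert 51:
  append 51 at index 5 → [2, 26, 36, 37, 33, 51] (no swap needed)
Insert 44:
  append 44 at index 6 → [2, 26, 36, 37, 33, 51, 44] (no swap needed)
Insert 60:
  append 60 at index 7 → [2, 26, 36, 37, 33, 51, 44, 60] (no swap needed)
Insert 5:
  append 5 at index 8 → [2, 26, 36, 37, 33, 51, 44, 60, 5]
  5 < parent 37 at index 3, swap → [2, 26, 36, 5, 33, 51, 44, 60, 37]
  5 < parent 26 at index 1, swap → [2, 5, 36, 26, 33, 51, 44, 60, 37]
Insert 1:
  append 1 at index 9 → [2, 5, 36, 26, 33, 51, 44, 60, 37, 1]
  1 < parent 33 at index 4, swap → [2, 5, 36, 26, 1, 51, 44, 60, 37, 33]
  1 < parent 5 at index 1, swap → [2, 1, 36, 26, 5, 51, 44, 60, 37, 33]
  1 < parent 2 at index 0, swap → [1, 2, 36, 26, 5, 51, 44, 60, 37, 33]
Insert 46:
  append 46 at index 10 → [1, 2, 36, 26, 5, 51, 44, 60, 37, 33, 46] (no swap needed)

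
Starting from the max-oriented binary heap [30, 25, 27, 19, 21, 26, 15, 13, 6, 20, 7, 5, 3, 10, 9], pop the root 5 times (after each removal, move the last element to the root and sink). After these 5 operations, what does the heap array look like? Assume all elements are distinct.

[20, 19, 15, 13, 7, 9, 10, 5, 6, 3]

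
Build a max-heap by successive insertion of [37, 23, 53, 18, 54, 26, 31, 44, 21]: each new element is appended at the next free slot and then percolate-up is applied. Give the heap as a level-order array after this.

[54, 53, 37, 44, 23, 26, 31, 18, 21]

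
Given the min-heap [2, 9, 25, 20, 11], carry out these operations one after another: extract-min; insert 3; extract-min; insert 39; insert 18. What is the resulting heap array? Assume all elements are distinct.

[9, 11, 18, 20, 39, 25]

extract-min → returns 2:
  remove root 2; move last element 11 to root → [11, 9, 25, 20]
  11 vs smaller child 9 at index 1, swap → [9, 11, 25, 20]
insert 3:
  append 3 at index 4 → [9, 11, 25, 20, 3]
  3 < parent 11 at index 1, swap → [9, 3, 25, 20, 11]
  3 < parent 9 at index 0, swap → [3, 9, 25, 20, 11]
extract-min → returns 3:
  remove root 3; move last element 11 to root → [11, 9, 25, 20]
  11 vs smaller child 9 at index 1, swap → [9, 11, 25, 20]
insert 39:
  append 39 at index 4 → [9, 11, 25, 20, 39] (no swap needed)
insert 18:
  append 18 at index 5 → [9, 11, 25, 20, 39, 18]
  18 < parent 25 at index 2, swap → [9, 11, 18, 20, 39, 25]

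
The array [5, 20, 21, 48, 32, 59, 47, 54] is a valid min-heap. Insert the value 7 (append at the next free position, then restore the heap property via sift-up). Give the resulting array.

[5, 7, 21, 20, 32, 59, 47, 54, 48]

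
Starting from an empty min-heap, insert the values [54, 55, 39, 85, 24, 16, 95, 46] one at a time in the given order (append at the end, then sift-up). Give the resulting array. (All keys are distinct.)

Insert 54:
  append 54 at index 0 → [54] (no swap needed)
Insert 55:
  append 55 at index 1 → [54, 55] (no swap needed)
Insert 39:
  append 39 at index 2 → [54, 55, 39]
  39 < parent 54 at index 0, swap → [39, 55, 54]
Insert 85:
  append 85 at index 3 → [39, 55, 54, 85] (no swap needed)
Insert 24:
  append 24 at index 4 → [39, 55, 54, 85, 24]
  24 < parent 55 at index 1, swap → [39, 24, 54, 85, 55]
  24 < parent 39 at index 0, swap → [24, 39, 54, 85, 55]
Insert 16:
  append 16 at index 5 → [24, 39, 54, 85, 55, 16]
  16 < parent 54 at index 2, swap → [24, 39, 16, 85, 55, 54]
  16 < parent 24 at index 0, swap → [16, 39, 24, 85, 55, 54]
Insert 95:
  append 95 at index 6 → [16, 39, 24, 85, 55, 54, 95] (no swap needed)
Insert 46:
  append 46 at index 7 → [16, 39, 24, 85, 55, 54, 95, 46]
  46 < parent 85 at index 3, swap → [16, 39, 24, 46, 55, 54, 95, 85]

[16, 39, 24, 46, 55, 54, 95, 85]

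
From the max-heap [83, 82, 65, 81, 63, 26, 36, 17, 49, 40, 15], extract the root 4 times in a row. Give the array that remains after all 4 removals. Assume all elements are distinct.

[63, 49, 36, 17, 40, 26, 15]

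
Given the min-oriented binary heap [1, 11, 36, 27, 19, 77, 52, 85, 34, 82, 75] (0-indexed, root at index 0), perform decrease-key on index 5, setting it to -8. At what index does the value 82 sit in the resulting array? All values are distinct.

9

set index 5 from 77 to -8 → [1, 11, 36, 27, 19, -8, 52, 85, 34, 82, 75]
-8 < parent 36 at index 2, swap → [1, 11, -8, 27, 19, 36, 52, 85, 34, 82, 75]
-8 < parent 1 at index 0, swap → [-8, 11, 1, 27, 19, 36, 52, 85, 34, 82, 75]
resulting array: [-8, 11, 1, 27, 19, 36, 52, 85, 34, 82, 75]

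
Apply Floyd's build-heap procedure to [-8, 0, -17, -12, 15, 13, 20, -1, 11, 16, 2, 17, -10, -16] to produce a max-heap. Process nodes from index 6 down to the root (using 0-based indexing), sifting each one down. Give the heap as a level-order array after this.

[20, 16, 17, 11, 15, 13, -16, -1, -12, 0, 2, -8, -10, -17]

sift down from index 6: already satisfies heap property
sift down from index 5:
  13 vs larger child 17 at index 11, swap → [-8, 0, -17, -12, 15, 17, 20, -1, 11, 16, 2, 13, -10, -16]
sift down from index 4:
  15 vs larger child 16 at index 9, swap → [-8, 0, -17, -12, 16, 17, 20, -1, 11, 15, 2, 13, -10, -16]
sift down from index 3:
  -12 vs larger child 11 at index 8, swap → [-8, 0, -17, 11, 16, 17, 20, -1, -12, 15, 2, 13, -10, -16]
sift down from index 2:
  -17 vs larger child 20 at index 6, swap → [-8, 0, 20, 11, 16, 17, -17, -1, -12, 15, 2, 13, -10, -16]
  -17 vs only child -16 at index 13, swap → [-8, 0, 20, 11, 16, 17, -16, -1, -12, 15, 2, 13, -10, -17]
sift down from index 1:
  0 vs larger child 16 at index 4, swap → [-8, 16, 20, 11, 0, 17, -16, -1, -12, 15, 2, 13, -10, -17]
  0 vs larger child 15 at index 9, swap → [-8, 16, 20, 11, 15, 17, -16, -1, -12, 0, 2, 13, -10, -17]
sift down from index 0:
  -8 vs larger child 20 at index 2, swap → [20, 16, -8, 11, 15, 17, -16, -1, -12, 0, 2, 13, -10, -17]
  -8 vs larger child 17 at index 5, swap → [20, 16, 17, 11, 15, -8, -16, -1, -12, 0, 2, 13, -10, -17]
  -8 vs larger child 13 at index 11, swap → [20, 16, 17, 11, 15, 13, -16, -1, -12, 0, 2, -8, -10, -17]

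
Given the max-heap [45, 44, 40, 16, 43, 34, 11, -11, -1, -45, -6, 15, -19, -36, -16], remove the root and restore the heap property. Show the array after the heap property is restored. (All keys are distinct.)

[44, 43, 40, 16, -6, 34, 11, -11, -1, -45, -16, 15, -19, -36]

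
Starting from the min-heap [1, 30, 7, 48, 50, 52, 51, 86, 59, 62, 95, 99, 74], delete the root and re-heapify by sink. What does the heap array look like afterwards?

remove root 1; move last element 74 to root → [74, 30, 7, 48, 50, 52, 51, 86, 59, 62, 95, 99]
74 vs smaller child 7 at index 2, swap → [7, 30, 74, 48, 50, 52, 51, 86, 59, 62, 95, 99]
74 vs smaller child 51 at index 6, swap → [7, 30, 51, 48, 50, 52, 74, 86, 59, 62, 95, 99]

[7, 30, 51, 48, 50, 52, 74, 86, 59, 62, 95, 99]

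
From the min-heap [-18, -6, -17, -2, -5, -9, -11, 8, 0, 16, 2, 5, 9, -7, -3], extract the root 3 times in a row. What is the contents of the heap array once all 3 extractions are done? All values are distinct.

[-9, -6, -7, -2, -5, -3, 9, 8, 0, 16, 2, 5]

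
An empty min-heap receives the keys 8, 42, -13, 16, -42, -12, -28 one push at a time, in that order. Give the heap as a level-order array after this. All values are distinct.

Insert 8:
  append 8 at index 0 → [8] (no swap needed)
Insert 42:
  append 42 at index 1 → [8, 42] (no swap needed)
Insert -13:
  append -13 at index 2 → [8, 42, -13]
  -13 < parent 8 at index 0, swap → [-13, 42, 8]
Insert 16:
  append 16 at index 3 → [-13, 42, 8, 16]
  16 < parent 42 at index 1, swap → [-13, 16, 8, 42]
Insert -42:
  append -42 at index 4 → [-13, 16, 8, 42, -42]
  -42 < parent 16 at index 1, swap → [-13, -42, 8, 42, 16]
  -42 < parent -13 at index 0, swap → [-42, -13, 8, 42, 16]
Insert -12:
  append -12 at index 5 → [-42, -13, 8, 42, 16, -12]
  -12 < parent 8 at index 2, swap → [-42, -13, -12, 42, 16, 8]
Insert -28:
  append -28 at index 6 → [-42, -13, -12, 42, 16, 8, -28]
  -28 < parent -12 at index 2, swap → [-42, -13, -28, 42, 16, 8, -12]

[-42, -13, -28, 42, 16, 8, -12]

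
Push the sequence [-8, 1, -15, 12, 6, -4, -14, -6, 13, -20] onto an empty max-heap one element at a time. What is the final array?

Insert -8:
  append -8 at index 0 → [-8] (no swap needed)
Insert 1:
  append 1 at index 1 → [-8, 1]
  1 > parent -8 at index 0, swap → [1, -8]
Insert -15:
  append -15 at index 2 → [1, -8, -15] (no swap needed)
Insert 12:
  append 12 at index 3 → [1, -8, -15, 12]
  12 > parent -8 at index 1, swap → [1, 12, -15, -8]
  12 > parent 1 at index 0, swap → [12, 1, -15, -8]
Insert 6:
  append 6 at index 4 → [12, 1, -15, -8, 6]
  6 > parent 1 at index 1, swap → [12, 6, -15, -8, 1]
Insert -4:
  append -4 at index 5 → [12, 6, -15, -8, 1, -4]
  -4 > parent -15 at index 2, swap → [12, 6, -4, -8, 1, -15]
Insert -14:
  append -14 at index 6 → [12, 6, -4, -8, 1, -15, -14] (no swap needed)
Insert -6:
  append -6 at index 7 → [12, 6, -4, -8, 1, -15, -14, -6]
  -6 > parent -8 at index 3, swap → [12, 6, -4, -6, 1, -15, -14, -8]
Insert 13:
  append 13 at index 8 → [12, 6, -4, -6, 1, -15, -14, -8, 13]
  13 > parent -6 at index 3, swap → [12, 6, -4, 13, 1, -15, -14, -8, -6]
  13 > parent 6 at index 1, swap → [12, 13, -4, 6, 1, -15, -14, -8, -6]
  13 > parent 12 at index 0, swap → [13, 12, -4, 6, 1, -15, -14, -8, -6]
Insert -20:
  append -20 at index 9 → [13, 12, -4, 6, 1, -15, -14, -8, -6, -20] (no swap needed)

[13, 12, -4, 6, 1, -15, -14, -8, -6, -20]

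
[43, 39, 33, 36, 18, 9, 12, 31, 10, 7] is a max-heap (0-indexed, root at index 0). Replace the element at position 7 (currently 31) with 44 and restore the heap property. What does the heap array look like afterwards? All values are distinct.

[44, 43, 33, 39, 18, 9, 12, 36, 10, 7]

set index 7 from 31 to 44 → [43, 39, 33, 36, 18, 9, 12, 44, 10, 7]
44 > parent 36 at index 3, swap → [43, 39, 33, 44, 18, 9, 12, 36, 10, 7]
44 > parent 39 at index 1, swap → [43, 44, 33, 39, 18, 9, 12, 36, 10, 7]
44 > parent 43 at index 0, swap → [44, 43, 33, 39, 18, 9, 12, 36, 10, 7]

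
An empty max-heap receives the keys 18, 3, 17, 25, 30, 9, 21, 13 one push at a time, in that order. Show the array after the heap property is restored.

[30, 25, 21, 13, 18, 9, 17, 3]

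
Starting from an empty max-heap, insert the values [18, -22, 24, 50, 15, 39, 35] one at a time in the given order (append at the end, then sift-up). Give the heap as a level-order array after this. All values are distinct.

[50, 24, 39, -22, 15, 18, 35]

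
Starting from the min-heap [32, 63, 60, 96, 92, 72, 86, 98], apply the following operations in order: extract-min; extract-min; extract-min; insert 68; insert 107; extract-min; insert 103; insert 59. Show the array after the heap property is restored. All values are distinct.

[59, 72, 98, 86, 92, 107, 103, 96]

extract-min → returns 32:
  remove root 32; move last element 98 to root → [98, 63, 60, 96, 92, 72, 86]
  98 vs smaller child 60 at index 2, swap → [60, 63, 98, 96, 92, 72, 86]
  98 vs smaller child 72 at index 5, swap → [60, 63, 72, 96, 92, 98, 86]
extract-min → returns 60:
  remove root 60; move last element 86 to root → [86, 63, 72, 96, 92, 98]
  86 vs smaller child 63 at index 1, swap → [63, 86, 72, 96, 92, 98]
extract-min → returns 63:
  remove root 63; move last element 98 to root → [98, 86, 72, 96, 92]
  98 vs smaller child 72 at index 2, swap → [72, 86, 98, 96, 92]
insert 68:
  append 68 at index 5 → [72, 86, 98, 96, 92, 68]
  68 < parent 98 at index 2, swap → [72, 86, 68, 96, 92, 98]
  68 < parent 72 at index 0, swap → [68, 86, 72, 96, 92, 98]
insert 107:
  append 107 at index 6 → [68, 86, 72, 96, 92, 98, 107] (no swap needed)
extract-min → returns 68:
  remove root 68; move last element 107 to root → [107, 86, 72, 96, 92, 98]
  107 vs smaller child 72 at index 2, swap → [72, 86, 107, 96, 92, 98]
  107 vs only child 98 at index 5, swap → [72, 86, 98, 96, 92, 107]
insert 103:
  append 103 at index 6 → [72, 86, 98, 96, 92, 107, 103] (no swap needed)
insert 59:
  append 59 at index 7 → [72, 86, 98, 96, 92, 107, 103, 59]
  59 < parent 96 at index 3, swap → [72, 86, 98, 59, 92, 107, 103, 96]
  59 < parent 86 at index 1, swap → [72, 59, 98, 86, 92, 107, 103, 96]
  59 < parent 72 at index 0, swap → [59, 72, 98, 86, 92, 107, 103, 96]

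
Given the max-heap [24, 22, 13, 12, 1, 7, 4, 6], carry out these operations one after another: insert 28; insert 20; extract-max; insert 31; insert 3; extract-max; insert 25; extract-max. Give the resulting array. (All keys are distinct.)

[24, 22, 13, 12, 20, 7, 4, 6, 1, 3]

insert 28:
  append 28 at index 8 → [24, 22, 13, 12, 1, 7, 4, 6, 28]
  28 > parent 12 at index 3, swap → [24, 22, 13, 28, 1, 7, 4, 6, 12]
  28 > parent 22 at index 1, swap → [24, 28, 13, 22, 1, 7, 4, 6, 12]
  28 > parent 24 at index 0, swap → [28, 24, 13, 22, 1, 7, 4, 6, 12]
insert 20:
  append 20 at index 9 → [28, 24, 13, 22, 1, 7, 4, 6, 12, 20]
  20 > parent 1 at index 4, swap → [28, 24, 13, 22, 20, 7, 4, 6, 12, 1]
extract-max → returns 28:
  remove root 28; move last element 1 to root → [1, 24, 13, 22, 20, 7, 4, 6, 12]
  1 vs larger child 24 at index 1, swap → [24, 1, 13, 22, 20, 7, 4, 6, 12]
  1 vs larger child 22 at index 3, swap → [24, 22, 13, 1, 20, 7, 4, 6, 12]
  1 vs larger child 12 at index 8, swap → [24, 22, 13, 12, 20, 7, 4, 6, 1]
insert 31:
  append 31 at index 9 → [24, 22, 13, 12, 20, 7, 4, 6, 1, 31]
  31 > parent 20 at index 4, swap → [24, 22, 13, 12, 31, 7, 4, 6, 1, 20]
  31 > parent 22 at index 1, swap → [24, 31, 13, 12, 22, 7, 4, 6, 1, 20]
  31 > parent 24 at index 0, swap → [31, 24, 13, 12, 22, 7, 4, 6, 1, 20]
insert 3:
  append 3 at index 10 → [31, 24, 13, 12, 22, 7, 4, 6, 1, 20, 3] (no swap needed)
extract-max → returns 31:
  remove root 31; move last element 3 to root → [3, 24, 13, 12, 22, 7, 4, 6, 1, 20]
  3 vs larger child 24 at index 1, swap → [24, 3, 13, 12, 22, 7, 4, 6, 1, 20]
  3 vs larger child 22 at index 4, swap → [24, 22, 13, 12, 3, 7, 4, 6, 1, 20]
  3 vs only child 20 at index 9, swap → [24, 22, 13, 12, 20, 7, 4, 6, 1, 3]
insert 25:
  append 25 at index 10 → [24, 22, 13, 12, 20, 7, 4, 6, 1, 3, 25]
  25 > parent 20 at index 4, swap → [24, 22, 13, 12, 25, 7, 4, 6, 1, 3, 20]
  25 > parent 22 at index 1, swap → [24, 25, 13, 12, 22, 7, 4, 6, 1, 3, 20]
  25 > parent 24 at index 0, swap → [25, 24, 13, 12, 22, 7, 4, 6, 1, 3, 20]
extract-max → returns 25:
  remove root 25; move last element 20 to root → [20, 24, 13, 12, 22, 7, 4, 6, 1, 3]
  20 vs larger child 24 at index 1, swap → [24, 20, 13, 12, 22, 7, 4, 6, 1, 3]
  20 vs larger child 22 at index 4, swap → [24, 22, 13, 12, 20, 7, 4, 6, 1, 3]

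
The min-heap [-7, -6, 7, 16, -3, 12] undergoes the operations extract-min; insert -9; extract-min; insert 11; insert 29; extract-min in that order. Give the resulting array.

[-3, 12, 7, 16, 29, 11]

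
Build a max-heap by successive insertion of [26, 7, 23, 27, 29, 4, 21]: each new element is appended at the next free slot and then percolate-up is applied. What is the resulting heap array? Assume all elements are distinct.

Insert 26:
  append 26 at index 0 → [26] (no swap needed)
Insert 7:
  append 7 at index 1 → [26, 7] (no swap needed)
Insert 23:
  append 23 at index 2 → [26, 7, 23] (no swap needed)
Insert 27:
  append 27 at index 3 → [26, 7, 23, 27]
  27 > parent 7 at index 1, swap → [26, 27, 23, 7]
  27 > parent 26 at index 0, swap → [27, 26, 23, 7]
Insert 29:
  append 29 at index 4 → [27, 26, 23, 7, 29]
  29 > parent 26 at index 1, swap → [27, 29, 23, 7, 26]
  29 > parent 27 at index 0, swap → [29, 27, 23, 7, 26]
Insert 4:
  append 4 at index 5 → [29, 27, 23, 7, 26, 4] (no swap needed)
Insert 21:
  append 21 at index 6 → [29, 27, 23, 7, 26, 4, 21] (no swap needed)

[29, 27, 23, 7, 26, 4, 21]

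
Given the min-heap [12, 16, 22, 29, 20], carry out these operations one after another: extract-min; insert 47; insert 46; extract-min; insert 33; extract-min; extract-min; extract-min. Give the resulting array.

[33, 46, 47]

extract-min → returns 12:
  remove root 12; move last element 20 to root → [20, 16, 22, 29]
  20 vs smaller child 16 at index 1, swap → [16, 20, 22, 29]
insert 47:
  append 47 at index 4 → [16, 20, 22, 29, 47] (no swap needed)
insert 46:
  append 46 at index 5 → [16, 20, 22, 29, 47, 46] (no swap needed)
extract-min → returns 16:
  remove root 16; move last element 46 to root → [46, 20, 22, 29, 47]
  46 vs smaller child 20 at index 1, swap → [20, 46, 22, 29, 47]
  46 vs smaller child 29 at index 3, swap → [20, 29, 22, 46, 47]
insert 33:
  append 33 at index 5 → [20, 29, 22, 46, 47, 33] (no swap needed)
extract-min → returns 20:
  remove root 20; move last element 33 to root → [33, 29, 22, 46, 47]
  33 vs smaller child 22 at index 2, swap → [22, 29, 33, 46, 47]
extract-min → returns 22:
  remove root 22; move last element 47 to root → [47, 29, 33, 46]
  47 vs smaller child 29 at index 1, swap → [29, 47, 33, 46]
  47 vs only child 46 at index 3, swap → [29, 46, 33, 47]
extract-min → returns 29:
  remove root 29; move last element 47 to root → [47, 46, 33]
  47 vs smaller child 33 at index 2, swap → [33, 46, 47]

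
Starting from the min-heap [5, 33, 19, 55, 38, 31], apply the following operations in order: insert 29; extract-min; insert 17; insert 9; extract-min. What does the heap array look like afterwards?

[17, 33, 19, 55, 38, 31, 29]

insert 29:
  append 29 at index 6 → [5, 33, 19, 55, 38, 31, 29] (no swap needed)
extract-min → returns 5:
  remove root 5; move last element 29 to root → [29, 33, 19, 55, 38, 31]
  29 vs smaller child 19 at index 2, swap → [19, 33, 29, 55, 38, 31]
insert 17:
  append 17 at index 6 → [19, 33, 29, 55, 38, 31, 17]
  17 < parent 29 at index 2, swap → [19, 33, 17, 55, 38, 31, 29]
  17 < parent 19 at index 0, swap → [17, 33, 19, 55, 38, 31, 29]
insert 9:
  append 9 at index 7 → [17, 33, 19, 55, 38, 31, 29, 9]
  9 < parent 55 at index 3, swap → [17, 33, 19, 9, 38, 31, 29, 55]
  9 < parent 33 at index 1, swap → [17, 9, 19, 33, 38, 31, 29, 55]
  9 < parent 17 at index 0, swap → [9, 17, 19, 33, 38, 31, 29, 55]
extract-min → returns 9:
  remove root 9; move last element 55 to root → [55, 17, 19, 33, 38, 31, 29]
  55 vs smaller child 17 at index 1, swap → [17, 55, 19, 33, 38, 31, 29]
  55 vs smaller child 33 at index 3, swap → [17, 33, 19, 55, 38, 31, 29]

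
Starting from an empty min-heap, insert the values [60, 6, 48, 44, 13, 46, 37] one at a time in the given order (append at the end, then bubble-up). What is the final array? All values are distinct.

Insert 60:
  append 60 at index 0 → [60] (no swap needed)
Insert 6:
  append 6 at index 1 → [60, 6]
  6 < parent 60 at index 0, swap → [6, 60]
Insert 48:
  append 48 at index 2 → [6, 60, 48] (no swap needed)
Insert 44:
  append 44 at index 3 → [6, 60, 48, 44]
  44 < parent 60 at index 1, swap → [6, 44, 48, 60]
Insert 13:
  append 13 at index 4 → [6, 44, 48, 60, 13]
  13 < parent 44 at index 1, swap → [6, 13, 48, 60, 44]
Insert 46:
  append 46 at index 5 → [6, 13, 48, 60, 44, 46]
  46 < parent 48 at index 2, swap → [6, 13, 46, 60, 44, 48]
Insert 37:
  append 37 at index 6 → [6, 13, 46, 60, 44, 48, 37]
  37 < parent 46 at index 2, swap → [6, 13, 37, 60, 44, 48, 46]

[6, 13, 37, 60, 44, 48, 46]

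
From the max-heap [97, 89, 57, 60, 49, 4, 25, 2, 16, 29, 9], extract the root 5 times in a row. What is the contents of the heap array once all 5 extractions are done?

extract-max #1 returns 97:
  remove root 97; move last element 9 to root → [9, 89, 57, 60, 49, 4, 25, 2, 16, 29]
  9 vs larger child 89 at index 1, swap → [89, 9, 57, 60, 49, 4, 25, 2, 16, 29]
  9 vs larger child 60 at index 3, swap → [89, 60, 57, 9, 49, 4, 25, 2, 16, 29]
  9 vs larger child 16 at index 8, swap → [89, 60, 57, 16, 49, 4, 25, 2, 9, 29]
extract-max #2 returns 89:
  remove root 89; move last element 29 to root → [29, 60, 57, 16, 49, 4, 25, 2, 9]
  29 vs larger child 60 at index 1, swap → [60, 29, 57, 16, 49, 4, 25, 2, 9]
  29 vs larger child 49 at index 4, swap → [60, 49, 57, 16, 29, 4, 25, 2, 9]
extract-max #3 returns 60:
  remove root 60; move last element 9 to root → [9, 49, 57, 16, 29, 4, 25, 2]
  9 vs larger child 57 at index 2, swap → [57, 49, 9, 16, 29, 4, 25, 2]
  9 vs larger child 25 at index 6, swap → [57, 49, 25, 16, 29, 4, 9, 2]
extract-max #4 returns 57:
  remove root 57; move last element 2 to root → [2, 49, 25, 16, 29, 4, 9]
  2 vs larger child 49 at index 1, swap → [49, 2, 25, 16, 29, 4, 9]
  2 vs larger child 29 at index 4, swap → [49, 29, 25, 16, 2, 4, 9]
extract-max #5 returns 49:
  remove root 49; move last element 9 to root → [9, 29, 25, 16, 2, 4]
  9 vs larger child 29 at index 1, swap → [29, 9, 25, 16, 2, 4]
  9 vs larger child 16 at index 3, swap → [29, 16, 25, 9, 2, 4]

[29, 16, 25, 9, 2, 4]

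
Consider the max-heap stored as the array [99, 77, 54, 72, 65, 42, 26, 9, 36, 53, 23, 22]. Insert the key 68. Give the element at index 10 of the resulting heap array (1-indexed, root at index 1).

append 68 at index 13 → [99, 77, 54, 72, 65, 42, 26, 9, 36, 53, 23, 22, 68]
68 > parent 42 at index 6, swap → [99, 77, 54, 72, 65, 68, 26, 9, 36, 53, 23, 22, 42]
68 > parent 54 at index 3, swap → [99, 77, 68, 72, 65, 54, 26, 9, 36, 53, 23, 22, 42]
resulting array: [99, 77, 68, 72, 65, 54, 26, 9, 36, 53, 23, 22, 42]

53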